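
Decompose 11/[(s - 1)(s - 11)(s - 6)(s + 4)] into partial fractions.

Using Heaviside cover-up: (11/250)/(s - 1) + (11/750)/(s - 11) - (11/250)/(s - 6) - (11/750)/(s + 4)


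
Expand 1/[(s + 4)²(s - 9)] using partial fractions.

Cover-up at s=9: γ = 1/(9 + 4)² = 1/169. Cover-up at s=-4: β = 1/(-4 - 9) = -1/13. Comparing s² coeff: α = -γ = -1/169
Result: (-1/169)/(s + 4) - (1/13)/(s + 4)² + (1/169)/(s - 9)


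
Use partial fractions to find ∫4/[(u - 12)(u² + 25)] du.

Cover-up at u=12: P = 4/(12²+25) = 4/169. Coeff matching: Q = -4/169, R = -48/169. Decomposition: (4/169)/(u - 12) - ((4/169)u + 48/169)/(u² + 25). Integrate: linear → ln, quadratic → (1/2)ln + arctan: (4/169) ln|(u - 12)| - (2/169) ln(u² + 25) - (48/845) arctan(u/5) + C


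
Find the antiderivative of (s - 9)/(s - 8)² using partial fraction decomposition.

Decompose: α = 1, β = 1·8 - 9 = -1, so (s - 9)/(s - 8)² = 1/(s - 8) - 1/(s - 8)². Integrate: ∫ α/(s - 8) ds = ln|(s - 8)|; ∫ β/(s - 8)² ds = 1/(s - 8). Sum: ln|(s - 8)| + 1/(s - 8) + C


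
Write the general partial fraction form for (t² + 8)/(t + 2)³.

Repeated linear factor (power 3): α/(t + 2) + β/(t + 2)² + γ/(t + 2)³


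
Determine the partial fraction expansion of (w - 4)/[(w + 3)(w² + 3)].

At w=-3: A = (1·(-3) - 4)/((-3)² + 3) = -7/12. B = -A = 7/12, C = 1 - (-3)·A = -3/4
Result: (-7/12)/(w + 3) + ((7/12)w - 3/4)/(w² + 3)


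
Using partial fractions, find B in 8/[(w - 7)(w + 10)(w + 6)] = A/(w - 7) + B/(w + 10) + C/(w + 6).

Cover-up at w = -10: B = 8/[(-10 - 7)(-10 + 6)] = 8/[(-17)(-4)] = 8/68 = 2/17


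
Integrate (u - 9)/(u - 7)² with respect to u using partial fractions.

Decompose: α = 1, β = 1·7 - 9 = -2, so (u - 9)/(u - 7)² = 1/(u - 7) - 2/(u - 7)². Integrate: ∫ α/(u - 7) du = ln|(u - 7)|; ∫ β/(u - 7)² du = 2/(u - 7). Sum: ln|(u - 7)| + 2/(u - 7) + C


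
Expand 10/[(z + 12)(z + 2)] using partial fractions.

10/(z + 12)(z + 2) = α/(z + 12) + β/(z + 2). α = 10/(-12 + 2) = -1, β = 10/(-2 + 12) = 1
Result: -1/(z + 12) + 1/(z + 2)


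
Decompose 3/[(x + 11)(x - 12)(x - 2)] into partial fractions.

Using cover-up method: α = 3/299, β = 3/230, γ = -3/130
Result: (3/299)/(x + 11) + (3/230)/(x - 12) - (3/130)/(x - 2)


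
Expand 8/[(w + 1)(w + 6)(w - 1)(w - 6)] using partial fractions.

Using Heaviside cover-up: (4/35)/(w + 1) - (2/105)/(w + 6) - (4/35)/(w - 1) + (2/105)/(w - 6)


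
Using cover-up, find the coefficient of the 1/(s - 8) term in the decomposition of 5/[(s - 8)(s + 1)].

Cover (s - 8), set s=8: 5/((s + 1) at s=8) = 5/(9) = 5/9


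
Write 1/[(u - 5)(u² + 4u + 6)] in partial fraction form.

Cover-up at u = 5: P = 1/(5² + 4·5 + 6) = 1/51. Then Q = -P = -1/51, R = -P·(4 + 5) = -3/17
Result: (1/51)/(u - 5) - ((1/51)u + 3/17)/(u² + 4u + 6)


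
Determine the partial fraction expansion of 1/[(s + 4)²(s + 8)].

Cover-up at s=-8: γ = 1/(-8 + 4)² = 1/16. Cover-up at s=-4: β = 1/(-4 + 8) = 1/4. Comparing s² coeff: α = -γ = -1/16
Result: (-1/16)/(s + 4) + (1/4)/(s + 4)² + (1/16)/(s + 8)


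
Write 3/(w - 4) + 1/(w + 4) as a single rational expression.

Common denominator (w - 4)(w + 4). Numerator: 3(w + 4) + 1(w - 4) = (3w + 12) + (w - 4) = 4w + 8
Result: (4w + 8)/[(w - 4)(w + 4)]


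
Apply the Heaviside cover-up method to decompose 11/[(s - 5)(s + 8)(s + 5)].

Cover (s - 5), s=5: P = 11/[(5 + 8)(5 + 5)] = 11/130. Cover (s + 8), s=-8: Q = 11/[(-8 - 5)(-8 + 5)] = 11/39. Cover (s + 5), s=-5: R = 11/[(-5 - 5)(-5 + 8)] = -11/30.
Result: (11/130)/(s - 5) + (11/39)/(s + 8) - (11/30)/(s + 5)


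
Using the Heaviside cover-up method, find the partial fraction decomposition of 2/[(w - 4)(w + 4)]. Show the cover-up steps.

Cover (w - 4): set w=4, get α = 2/(4 + 4) = 1/4. Cover (w + 4): set w=-4, get β = 2/(-4 - 4) = -1/4.
Result: (1/4)/(w - 4) - (1/4)/(w + 4)


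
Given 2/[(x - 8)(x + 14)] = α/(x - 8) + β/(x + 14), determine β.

Cover-up at x = -14: β = 2/(-14 - 8) = -2/22 = -1/11


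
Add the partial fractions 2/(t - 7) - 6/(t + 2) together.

Common denominator (t - 7)(t + 2). Numerator: 2(t + 2) - 6(t - 7) = (2t + 4) - (6t - 42) = -4t + 46
Result: (-4t + 46)/[(t - 7)(t + 2)]


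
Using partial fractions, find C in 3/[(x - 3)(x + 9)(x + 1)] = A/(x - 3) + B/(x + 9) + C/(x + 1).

Cover-up at x = -1: C = 3/[(-1 - 3)(-1 + 9)] = 3/[(-4)(8)] = -3/32


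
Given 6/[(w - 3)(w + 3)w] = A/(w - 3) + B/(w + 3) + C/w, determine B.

Cover-up at w = -3: B = 6/[(-3 - 3)(-3 - 0)] = 6/[(-6)(-3)] = 6/18 = 1/3


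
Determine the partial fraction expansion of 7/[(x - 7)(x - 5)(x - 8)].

Using cover-up method: P = -7/2, Q = 7/6, R = 7/3
Result: (-7/2)/(x - 7) + (7/6)/(x - 5) + (7/3)/(x - 8)


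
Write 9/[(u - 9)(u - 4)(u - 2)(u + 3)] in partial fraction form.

Using Heaviside cover-up: (3/140)/(u - 9) - (9/70)/(u - 4) + (9/70)/(u - 2) - (3/140)/(u + 3)


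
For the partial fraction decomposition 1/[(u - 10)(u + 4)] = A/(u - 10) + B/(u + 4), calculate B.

Cover-up at u = -4: B = 1/(-4 - 10) = -1/14


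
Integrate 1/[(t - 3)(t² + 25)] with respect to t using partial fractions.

Cover-up at t=3: A = 1/(3²+25) = 1/34. Coeff matching: B = -1/34, C = -3/34. Decomposition: (1/34)/(t - 3) - ((1/34)t + 3/34)/(t² + 25). Integrate: linear → ln, quadratic → (1/2)ln + arctan: (1/34) ln|(t - 3)| - (1/68) ln(t² + 25) - (3/170) arctan(t/5) + C


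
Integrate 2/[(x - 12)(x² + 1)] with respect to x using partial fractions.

Cover-up at x=12: α = 2/(12²+1) = 2/145. Coeff matching: β = -2/145, γ = -24/145. Decomposition: (2/145)/(x - 12) - ((2/145)x + 24/145)/(x² + 1). Integrate: linear → ln, quadratic → (1/2)ln + arctan: (2/145) ln|(x - 12)| - (1/145) ln(x² + 1) - (24/145) arctan(x) + C


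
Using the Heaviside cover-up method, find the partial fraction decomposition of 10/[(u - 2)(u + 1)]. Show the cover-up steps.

Cover (u - 2): set u=2, get P = 10/(2 + 1) = 10/3. Cover (u + 1): set u=-1, get Q = 10/(-1 - 2) = -10/3.
Result: (10/3)/(u - 2) - (10/3)/(u + 1)


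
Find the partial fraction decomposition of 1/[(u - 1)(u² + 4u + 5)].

Cover-up at u = 1: α = 1/(1² + 4·1 + 5) = 1/10. Then β = -α = -1/10, γ = -α·(4 + 1) = -1/2
Result: (1/10)/(u - 1) - ((1/10)u + 1/2)/(u² + 4u + 5)


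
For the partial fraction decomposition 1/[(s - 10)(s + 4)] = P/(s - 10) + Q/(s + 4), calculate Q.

Cover-up at s = -4: Q = 1/(-4 - 10) = -1/14


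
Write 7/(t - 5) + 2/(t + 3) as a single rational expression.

Common denominator (t - 5)(t + 3). Numerator: 7(t + 3) + 2(t - 5) = (7t + 21) + (2t - 10) = 9t + 11
Result: (9t + 11)/[(t - 5)(t + 3)]


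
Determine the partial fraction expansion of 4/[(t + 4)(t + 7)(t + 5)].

Using cover-up method: A = 4/3, B = 2/3, C = -2
Result: (4/3)/(t + 4) + (2/3)/(t + 7) - 2/(t + 5)


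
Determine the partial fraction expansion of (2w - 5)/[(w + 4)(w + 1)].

At w=-4: α = (2·(-4) - 5)/(-4 + 1) = 13/3. At w=-1: β = (2·(-1) - 5)/(-1 + 4) = -7/3
Result: (13/3)/(w + 4) - (7/3)/(w + 1)


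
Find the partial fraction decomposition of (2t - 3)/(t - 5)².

(2t - 3) = P(t - 5) + Q. At t = 5: Q = 2·5 - 3 = 7. Coeff of t: P = 2
Result: 2/(t - 5) + 7/(t - 5)²


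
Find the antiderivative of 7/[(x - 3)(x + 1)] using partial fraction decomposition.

Decompose: 7/[(x - 3)(x + 1)] = (7/4)/(x - 3) - (7/4)/(x + 1). Integrate each term: (7/4) ln|(x - 3)| - (7/4) ln|(x + 1)| + C


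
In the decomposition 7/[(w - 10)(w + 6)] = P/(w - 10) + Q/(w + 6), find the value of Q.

Cover-up at w = -6: Q = 7/(-6 - 10) = -7/16


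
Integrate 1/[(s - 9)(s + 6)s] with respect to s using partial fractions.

Cover-up: A = 1/135, B = 1/90, C = -1/54. Decomposition: (1/135)/(s - 9) + (1/90)/(s + 6) - (1/54)/s. Integrate each term: (1/135) ln|(s - 9)| + (1/90) ln|(s + 6)| - (1/54) ln|s| + C


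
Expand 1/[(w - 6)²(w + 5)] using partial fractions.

Cover-up at w=-5: R = 1/(-5 - 6)² = 1/121. Cover-up at w=6: Q = 1/(6 + 5) = 1/11. Comparing w² coeff: P = -R = -1/121
Result: (-1/121)/(w - 6) + (1/11)/(w - 6)² + (1/121)/(w + 5)


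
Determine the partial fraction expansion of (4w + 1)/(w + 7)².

(4w + 1) = α(w + 7) + β. At w = -7: β = 4·(-7) + 1 = -27. Coeff of w: α = 4
Result: 4/(w + 7) - 27/(w + 7)²


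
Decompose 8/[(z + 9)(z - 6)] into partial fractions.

8/(z + 9)(z - 6) = A/(z + 9) + B/(z - 6). A = 8/(-9 - 6) = -8/15, B = 8/(6 + 9) = 8/15
Result: (-8/15)/(z + 9) + (8/15)/(z - 6)


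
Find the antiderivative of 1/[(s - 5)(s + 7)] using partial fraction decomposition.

Decompose: 1/[(s - 5)(s + 7)] = (1/12)/(s - 5) - (1/12)/(s + 7). Integrate each term: (1/12) ln|(s - 5)| - (1/12) ln|(s + 7)| + C


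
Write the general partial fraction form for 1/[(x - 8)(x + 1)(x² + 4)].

Two linear + quadratic: A/(x - 8) + B/(x + 1) + (Cx + D)/(x² + 4)


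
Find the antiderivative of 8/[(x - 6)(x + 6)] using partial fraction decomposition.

Decompose: 8/[(x - 6)(x + 6)] = (2/3)/(x - 6) - (2/3)/(x + 6). Integrate each term: (2/3) ln|(x - 6)| - (2/3) ln|(x + 6)| + C


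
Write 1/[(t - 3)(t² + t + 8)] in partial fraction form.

Cover-up at t = 3: P = 1/(3² + 1·3 + 8) = 1/20. Then Q = -P = -1/20, R = -P·(1 + 3) = -1/5
Result: (1/20)/(t - 3) - ((1/20)t + 1/5)/(t² + t + 8)


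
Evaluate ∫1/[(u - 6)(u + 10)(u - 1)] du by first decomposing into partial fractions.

Cover-up: α = 1/80, β = 1/176, γ = -1/55. Decomposition: (1/80)/(u - 6) + (1/176)/(u + 10) - (1/55)/(u - 1). Integrate each term: (1/80) ln|(u - 6)| + (1/176) ln|(u + 10)| - (1/55) ln|(u - 1)| + C


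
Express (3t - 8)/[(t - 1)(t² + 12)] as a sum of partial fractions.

At t=1: P = (3·1 - 8)/(1² + 12) = -5/13. Q = -P = 5/13, R = 3 - 1·P = 44/13
Result: (-5/13)/(t - 1) + ((5/13)t + 44/13)/(t² + 12)


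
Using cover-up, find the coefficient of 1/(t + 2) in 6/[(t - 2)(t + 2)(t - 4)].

Cover (t + 2), set t=-2: 6/[(-2 - 2)(-2 - 4)] = 1/4


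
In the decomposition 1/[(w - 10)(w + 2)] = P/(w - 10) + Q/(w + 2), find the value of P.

Cover-up at w = 10: P = 1/(10 + 2) = 1/12


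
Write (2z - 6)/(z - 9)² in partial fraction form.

(2z - 6) = A(z - 9) + B. At z = 9: B = 2·9 - 6 = 12. Coeff of z: A = 2
Result: 2/(z - 9) + 12/(z - 9)²


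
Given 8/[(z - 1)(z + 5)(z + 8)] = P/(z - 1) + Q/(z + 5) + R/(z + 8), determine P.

Cover-up at z = 1: P = 8/[(1 + 5)(1 + 8)] = 8/[(6)(9)] = 8/54 = 4/27


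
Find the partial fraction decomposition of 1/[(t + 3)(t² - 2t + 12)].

Cover-up at t = -3: A = 1/((-3)² - 2·(-3) + 12) = 1/27. Then B = -A = -1/27, C = -A·(-2 - 3) = 5/27
Result: (1/27)/(t + 3) - ((1/27)t - 5/27)/(t² - 2t + 12)


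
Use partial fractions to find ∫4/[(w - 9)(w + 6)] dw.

Decompose: 4/[(w - 9)(w + 6)] = (4/15)/(w - 9) - (4/15)/(w + 6). Integrate each term: (4/15) ln|(w - 9)| - (4/15) ln|(w + 6)| + C


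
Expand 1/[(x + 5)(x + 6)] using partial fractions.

1/(x + 5)(x + 6) = P/(x + 5) + Q/(x + 6). P = 1/(-5 + 6) = 1, Q = 1/(-6 + 5) = -1
Result: 1/(x + 5) - 1/(x + 6)


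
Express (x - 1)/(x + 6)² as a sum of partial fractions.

(x - 1) = P(x + 6) + Q. At x = -6: Q = 1·(-6) - 1 = -7. Coeff of x: P = 1
Result: 1/(x + 6) - 7/(x + 6)²


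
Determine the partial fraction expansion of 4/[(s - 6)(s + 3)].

4/(s - 6)(s + 3) = P/(s - 6) + Q/(s + 3). P = 4/(6 + 3) = 4/9, Q = 4/(-3 - 6) = -4/9
Result: (4/9)/(s - 6) - (4/9)/(s + 3)


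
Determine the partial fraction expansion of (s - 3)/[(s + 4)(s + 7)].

At s=-4: α = (1·(-4) - 3)/(-4 + 7) = -7/3. At s=-7: β = (1·(-7) - 3)/(-7 + 4) = 10/3
Result: (-7/3)/(s + 4) + (10/3)/(s + 7)


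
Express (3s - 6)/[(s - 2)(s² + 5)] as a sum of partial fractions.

At s=2: A = (3·2 - 6)/(2² + 5) = 0. B = -A = 0, C = 3 - 2·A = 3
Result: (3)/(s² + 5)


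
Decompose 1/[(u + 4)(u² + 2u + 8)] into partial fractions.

Cover-up at u = -4: A = 1/((-4)² + 2·(-4) + 8) = 1/16. Then B = -A = -1/16, C = -A·(2 - 4) = 1/8
Result: (1/16)/(u + 4) - ((1/16)u - 1/8)/(u² + 2u + 8)


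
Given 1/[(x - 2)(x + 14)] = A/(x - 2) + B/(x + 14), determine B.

Cover-up at x = -14: B = 1/(-14 - 2) = -1/16


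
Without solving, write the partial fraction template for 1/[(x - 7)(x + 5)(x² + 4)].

Two linear + quadratic: P/(x - 7) + Q/(x + 5) + (Rx + S)/(x² + 4)


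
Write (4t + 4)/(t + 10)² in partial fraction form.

(4t + 4) = P(t + 10) + Q. At t = -10: Q = 4·(-10) + 4 = -36. Coeff of t: P = 4
Result: 4/(t + 10) - 36/(t + 10)²


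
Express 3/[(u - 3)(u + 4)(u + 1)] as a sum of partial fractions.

Using cover-up method: A = 3/28, B = 1/7, C = -1/4
Result: (3/28)/(u - 3) + (1/7)/(u + 4) - (1/4)/(u + 1)


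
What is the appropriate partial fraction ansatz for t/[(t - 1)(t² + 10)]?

Linear + irreducible quadratic: α/(t - 1) + (βt + γ)/(t² + 10)


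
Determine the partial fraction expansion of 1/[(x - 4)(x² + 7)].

Cover-up at x = 4: P = 1/(4² + 7) = 1/23. Then Q = -P = -1/23, R = -P·(0 + 4) = -4/23
Result: (1/23)/(x - 4) - ((1/23)x + 4/23)/(x² + 7)


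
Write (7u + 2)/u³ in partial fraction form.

(7u + 2) = αu² + βu + γ. At u = 0: γ = 7·0 + 2 = 2. Coefficients: α = 0, β = 7
Result: 7/u² + 2/u³


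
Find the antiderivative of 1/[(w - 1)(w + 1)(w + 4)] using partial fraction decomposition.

Cover-up: P = 1/10, Q = -1/6, R = 1/15. Decomposition: (1/10)/(w - 1) - (1/6)/(w + 1) + (1/15)/(w + 4). Integrate each term: (1/10) ln|(w - 1)| - (1/6) ln|(w + 1)| + (1/15) ln|(w + 4)| + C


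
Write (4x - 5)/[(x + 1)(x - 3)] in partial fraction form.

At x=-1: P = (4·(-1) - 5)/(-1 - 3) = 9/4. At x=3: Q = (4·3 - 5)/(3 + 1) = 7/4
Result: (9/4)/(x + 1) + (7/4)/(x - 3)


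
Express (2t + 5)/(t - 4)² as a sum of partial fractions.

(2t + 5) = P(t - 4) + Q. At t = 4: Q = 2·4 + 5 = 13. Coeff of t: P = 2
Result: 2/(t - 4) + 13/(t - 4)²


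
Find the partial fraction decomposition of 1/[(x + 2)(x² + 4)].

Cover-up at x = -2: A = 1/((-2)² + 4) = 1/8. Then B = -A = -1/8, C = -A·(0 - 2) = 1/4
Result: (1/8)/(x + 2) - ((1/8)x - 1/4)/(x² + 4)


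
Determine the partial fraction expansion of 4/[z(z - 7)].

4/z(z - 7) = P/z + Q/(z - 7). P = 4/(0 - 7) = -4/7, Q = 4/(7 - 0) = 4/7
Result: (-4/7)/z + (4/7)/(z - 7)


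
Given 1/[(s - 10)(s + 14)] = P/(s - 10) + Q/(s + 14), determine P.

Cover-up at s = 10: P = 1/(10 + 14) = 1/24


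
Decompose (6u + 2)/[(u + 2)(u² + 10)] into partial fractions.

At u=-2: A = (6·(-2) + 2)/((-2)² + 10) = -5/7. B = -A = 5/7, C = 6 - (-2)·A = 32/7
Result: (-5/7)/(u + 2) + ((5/7)u + 32/7)/(u² + 10)


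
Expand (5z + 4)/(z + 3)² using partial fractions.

(5z + 4) = P(z + 3) + Q. At z = -3: Q = 5·(-3) + 4 = -11. Coeff of z: P = 5
Result: 5/(z + 3) - 11/(z + 3)²


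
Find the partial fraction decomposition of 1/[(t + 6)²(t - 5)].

Cover-up at t=5: γ = 1/(5 + 6)² = 1/121. Cover-up at t=-6: β = 1/(-6 - 5) = -1/11. Comparing t² coeff: α = -γ = -1/121
Result: (-1/121)/(t + 6) - (1/11)/(t + 6)² + (1/121)/(t - 5)


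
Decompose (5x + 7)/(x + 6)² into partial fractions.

(5x + 7) = P(x + 6) + Q. At x = -6: Q = 5·(-6) + 7 = -23. Coeff of x: P = 5
Result: 5/(x + 6) - 23/(x + 6)²


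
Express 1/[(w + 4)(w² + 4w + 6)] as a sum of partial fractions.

Cover-up at w = -4: A = 1/((-4)² + 4·(-4) + 6) = 1/6. Then B = -A = -1/6, C = -A·(4 - 4) = 0
Result: (1/6)/(w + 4) - ((1/6)w)/(w² + 4w + 6)


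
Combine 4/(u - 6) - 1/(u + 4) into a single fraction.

Common denominator (u - 6)(u + 4). Numerator: 4(u + 4) - 1(u - 6) = (4u + 16) - (u - 6) = 3u + 22
Result: (3u + 22)/[(u - 6)(u + 4)]


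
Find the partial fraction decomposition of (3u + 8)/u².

(3u + 8) = Au + B. At u = 0: B = 3·0 + 8 = 8. Coeff of u: A = 3
Result: 3/u + 8/u²


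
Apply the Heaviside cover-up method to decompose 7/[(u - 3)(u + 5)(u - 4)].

Cover (u - 3), u=3: α = 7/[(3 + 5)(3 - 4)] = -7/8. Cover (u + 5), u=-5: β = 7/[(-5 - 3)(-5 - 4)] = 7/72. Cover (u - 4), u=4: γ = 7/[(4 - 3)(4 + 5)] = 7/9.
Result: (-7/8)/(u - 3) + (7/72)/(u + 5) + (7/9)/(u - 4)


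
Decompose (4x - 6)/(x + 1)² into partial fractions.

(4x - 6) = P(x + 1) + Q. At x = -1: Q = 4·(-1) - 6 = -10. Coeff of x: P = 4
Result: 4/(x + 1) - 10/(x + 1)²


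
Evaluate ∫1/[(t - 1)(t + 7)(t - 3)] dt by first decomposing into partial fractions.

Cover-up: P = -1/16, Q = 1/80, R = 1/20. Decomposition: (-1/16)/(t - 1) + (1/80)/(t + 7) + (1/20)/(t - 3). Integrate each term: (-1/16) ln|(t - 1)| + (1/80) ln|(t + 7)| + (1/20) ln|(t - 3)| + C


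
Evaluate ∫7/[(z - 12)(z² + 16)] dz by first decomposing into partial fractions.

Cover-up at z=12: P = 7/(12²+16) = 7/160. Coeff matching: Q = -7/160, R = -21/40. Decomposition: (7/160)/(z - 12) - ((7/160)z + 21/40)/(z² + 16). Integrate: linear → ln, quadratic → (1/2)ln + arctan: (7/160) ln|(z - 12)| - (7/320) ln(z² + 16) - (21/160) arctan(z/4) + C


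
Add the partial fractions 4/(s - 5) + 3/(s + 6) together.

Common denominator (s - 5)(s + 6). Numerator: 4(s + 6) + 3(s - 5) = (4s + 24) + (3s - 15) = 7s + 9
Result: (7s + 9)/[(s - 5)(s + 6)]


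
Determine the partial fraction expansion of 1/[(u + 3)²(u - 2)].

Cover-up at u=2: R = 1/(2 + 3)² = 1/25. Cover-up at u=-3: Q = 1/(-3 - 2) = -1/5. Comparing u² coeff: P = -R = -1/25
Result: (-1/25)/(u + 3) - (1/5)/(u + 3)² + (1/25)/(u - 2)


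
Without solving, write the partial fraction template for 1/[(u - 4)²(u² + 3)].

Repeated linear + quadratic: α/(u - 4) + β/(u - 4)² + (γu + δ)/(u² + 3)


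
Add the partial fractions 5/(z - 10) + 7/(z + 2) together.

Common denominator (z - 10)(z + 2). Numerator: 5(z + 2) + 7(z - 10) = (5z + 10) + (7z - 70) = 12z - 60
Result: (12z - 60)/[(z - 10)(z + 2)]


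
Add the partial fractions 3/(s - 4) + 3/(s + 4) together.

Common denominator (s - 4)(s + 4). Numerator: 3(s + 4) + 3(s - 4) = (3s + 12) + (3s - 12) = 6s
Result: (6s)/[(s - 4)(s + 4)]


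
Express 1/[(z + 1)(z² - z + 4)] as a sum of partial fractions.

Cover-up at z = -1: A = 1/((-1)² - 1·(-1) + 4) = 1/6. Then B = -A = -1/6, C = -A·(-1 - 1) = 1/3
Result: (1/6)/(z + 1) - ((1/6)z - 1/3)/(z² - z + 4)


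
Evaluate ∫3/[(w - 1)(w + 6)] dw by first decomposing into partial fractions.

Decompose: 3/[(w - 1)(w + 6)] = (3/7)/(w - 1) - (3/7)/(w + 6). Integrate each term: (3/7) ln|(w - 1)| - (3/7) ln|(w + 6)| + C


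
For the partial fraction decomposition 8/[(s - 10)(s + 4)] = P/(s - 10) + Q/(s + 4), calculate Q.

Cover-up at s = -4: Q = 8/(-4 - 10) = -8/14 = -4/7


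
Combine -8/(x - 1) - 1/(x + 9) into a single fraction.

Common denominator (x - 1)(x + 9). Numerator: -8(x + 9) - 1(x - 1) = (-8x - 72) - (x - 1) = -9x - 71
Result: (-9x - 71)/[(x - 1)(x + 9)]


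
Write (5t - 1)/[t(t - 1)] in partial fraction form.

At t=0: A = (5·0 - 1)/(0 - 1) = 1. At t=1: B = (5·1 - 1)/(1 - 0) = 4
Result: 1/t + 4/(t - 1)


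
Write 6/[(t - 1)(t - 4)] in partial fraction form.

6/(t - 1)(t - 4) = α/(t - 1) + β/(t - 4). α = 6/(1 - 4) = -2, β = 6/(4 - 1) = 2
Result: -2/(t - 1) + 2/(t - 4)


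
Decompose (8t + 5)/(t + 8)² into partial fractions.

(8t + 5) = P(t + 8) + Q. At t = -8: Q = 8·(-8) + 5 = -59. Coeff of t: P = 8
Result: 8/(t + 8) - 59/(t + 8)²


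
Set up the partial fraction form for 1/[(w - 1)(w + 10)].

Distinct linear factors: A/(w - 1) + B/(w + 10)


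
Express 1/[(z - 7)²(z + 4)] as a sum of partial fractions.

Cover-up at z=-4: γ = 1/(-4 - 7)² = 1/121. Cover-up at z=7: β = 1/(7 + 4) = 1/11. Comparing z² coeff: α = -γ = -1/121
Result: (-1/121)/(z - 7) + (1/11)/(z - 7)² + (1/121)/(z + 4)


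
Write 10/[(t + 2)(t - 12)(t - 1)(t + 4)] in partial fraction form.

Using Heaviside cover-up: (5/42)/(t + 2) + (5/1232)/(t - 12) - (2/33)/(t - 1) - (1/16)/(t + 4)


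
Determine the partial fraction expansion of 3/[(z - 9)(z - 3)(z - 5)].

Using cover-up method: P = 1/8, Q = 1/4, R = -3/8
Result: (1/8)/(z - 9) + (1/4)/(z - 3) - (3/8)/(z - 5)


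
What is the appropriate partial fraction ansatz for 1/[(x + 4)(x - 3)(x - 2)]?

Three distinct linear factors: P/(x + 4) + Q/(x - 3) + R/(x - 2)


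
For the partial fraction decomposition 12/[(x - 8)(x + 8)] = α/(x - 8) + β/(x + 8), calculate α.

Cover-up at x = 8: α = 12/(8 + 8) = 12/16 = 3/4


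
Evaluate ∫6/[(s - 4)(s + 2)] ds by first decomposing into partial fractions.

Decompose: 6/[(s - 4)(s + 2)] = 1/(s - 4) - 1/(s + 2). Integrate each term: ln|(s - 4)| - ln|(s + 2)| + C


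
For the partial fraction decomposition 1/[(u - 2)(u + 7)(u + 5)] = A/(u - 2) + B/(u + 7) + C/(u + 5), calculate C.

Cover-up at u = -5: C = 1/[(-5 - 2)(-5 + 7)] = 1/[(-7)(2)] = -1/14


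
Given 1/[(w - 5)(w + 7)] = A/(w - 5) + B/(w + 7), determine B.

Cover-up at w = -7: B = 1/(-7 - 5) = -1/12


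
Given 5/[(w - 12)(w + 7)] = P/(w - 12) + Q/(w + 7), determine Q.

Cover-up at w = -7: Q = 5/(-7 - 12) = -5/19


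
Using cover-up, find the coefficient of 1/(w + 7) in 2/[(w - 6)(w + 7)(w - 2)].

Cover (w + 7), set w=-7: 2/[(-7 - 6)(-7 - 2)] = 2/117


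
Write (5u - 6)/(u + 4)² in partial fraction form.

(5u - 6) = A(u + 4) + B. At u = -4: B = 5·(-4) - 6 = -26. Coeff of u: A = 5
Result: 5/(u + 4) - 26/(u + 4)²


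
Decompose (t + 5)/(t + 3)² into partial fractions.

(t + 5) = A(t + 3) + B. At t = -3: B = 1·(-3) + 5 = 2. Coeff of t: A = 1
Result: 1/(t + 3) + 2/(t + 3)²


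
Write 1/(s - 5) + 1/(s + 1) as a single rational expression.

Common denominator (s - 5)(s + 1). Numerator: 1(s + 1) + 1(s - 5) = (s + 1) + (s - 5) = 2s - 4
Result: (2s - 4)/[(s - 5)(s + 1)]


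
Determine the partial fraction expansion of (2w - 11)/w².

(2w - 11) = αw + β. At w = 0: β = 2·0 - 11 = -11. Coeff of w: α = 2
Result: 2/w - 11/w²


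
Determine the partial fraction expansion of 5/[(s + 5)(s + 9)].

5/(s + 5)(s + 9) = A/(s + 5) + B/(s + 9). A = 5/(-5 + 9) = 5/4, B = 5/(-9 + 5) = -5/4
Result: (5/4)/(s + 5) - (5/4)/(s + 9)


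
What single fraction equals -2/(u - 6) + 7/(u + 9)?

Common denominator (u - 6)(u + 9). Numerator: -2(u + 9) + 7(u - 6) = (-2u - 18) + (7u - 42) = 5u - 60
Result: (5u - 60)/[(u - 6)(u + 9)]


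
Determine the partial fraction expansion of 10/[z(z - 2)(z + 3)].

Using cover-up method: α = -5/3, β = 1, γ = 2/3
Result: (-5/3)/z + 1/(z - 2) + (2/3)/(z + 3)


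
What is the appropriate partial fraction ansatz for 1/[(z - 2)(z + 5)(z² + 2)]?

Two linear + quadratic: A/(z - 2) + B/(z + 5) + (Cz + D)/(z² + 2)


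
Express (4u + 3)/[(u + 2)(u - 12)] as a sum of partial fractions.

At u=-2: α = (4·(-2) + 3)/(-2 - 12) = 5/14. At u=12: β = (4·12 + 3)/(12 + 2) = 51/14
Result: (5/14)/(u + 2) + (51/14)/(u - 12)


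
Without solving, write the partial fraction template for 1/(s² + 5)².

Repeated quadratic factor: (αs + β)/(s² + 5) + (γs + δ)/(s² + 5)²


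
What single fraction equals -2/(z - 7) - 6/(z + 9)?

Common denominator (z - 7)(z + 9). Numerator: -2(z + 9) - 6(z - 7) = (-2z - 18) - (6z - 42) = -8z + 24
Result: (-8z + 24)/[(z - 7)(z + 9)]


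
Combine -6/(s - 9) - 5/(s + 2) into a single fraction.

Common denominator (s - 9)(s + 2). Numerator: -6(s + 2) - 5(s - 9) = (-6s - 12) - (5s - 45) = -11s + 33
Result: (-11s + 33)/[(s - 9)(s + 2)]


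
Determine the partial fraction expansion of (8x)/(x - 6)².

(8x) = P(x - 6) + Q. At x = 6: Q = 8·6 + 0 = 48. Coeff of x: P = 8
Result: 8/(x - 6) + 48/(x - 6)²


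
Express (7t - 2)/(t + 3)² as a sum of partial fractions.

(7t - 2) = α(t + 3) + β. At t = -3: β = 7·(-3) - 2 = -23. Coeff of t: α = 7
Result: 7/(t + 3) - 23/(t + 3)²


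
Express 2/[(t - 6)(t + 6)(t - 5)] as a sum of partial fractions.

Using cover-up method: P = 1/6, Q = 1/66, R = -2/11
Result: (1/6)/(t - 6) + (1/66)/(t + 6) - (2/11)/(t - 5)


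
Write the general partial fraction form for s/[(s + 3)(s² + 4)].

Linear + irreducible quadratic: A/(s + 3) + (Bs + C)/(s² + 4)


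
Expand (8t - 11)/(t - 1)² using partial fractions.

(8t - 11) = P(t - 1) + Q. At t = 1: Q = 8·1 - 11 = -3. Coeff of t: P = 8
Result: 8/(t - 1) - 3/(t - 1)²


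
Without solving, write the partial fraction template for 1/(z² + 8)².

Repeated quadratic factor: (αz + β)/(z² + 8) + (γz + δ)/(z² + 8)²


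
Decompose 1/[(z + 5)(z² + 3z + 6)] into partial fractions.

Cover-up at z = -5: α = 1/((-5)² + 3·(-5) + 6) = 1/16. Then β = -α = -1/16, γ = -α·(3 - 5) = 1/8
Result: (1/16)/(z + 5) - ((1/16)z - 1/8)/(z² + 3z + 6)


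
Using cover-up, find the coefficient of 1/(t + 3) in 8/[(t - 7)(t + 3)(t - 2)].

Cover (t + 3), set t=-3: 8/[(-3 - 7)(-3 - 2)] = 4/25


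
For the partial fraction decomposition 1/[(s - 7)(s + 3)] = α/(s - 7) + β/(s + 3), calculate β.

Cover-up at s = -3: β = 1/(-3 - 7) = -1/10


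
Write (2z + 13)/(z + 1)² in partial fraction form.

(2z + 13) = α(z + 1) + β. At z = -1: β = 2·(-1) + 13 = 11. Coeff of z: α = 2
Result: 2/(z + 1) + 11/(z + 1)²


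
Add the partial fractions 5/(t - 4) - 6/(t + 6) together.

Common denominator (t - 4)(t + 6). Numerator: 5(t + 6) - 6(t - 4) = (5t + 30) - (6t - 24) = -t + 54
Result: (-t + 54)/[(t - 4)(t + 6)]


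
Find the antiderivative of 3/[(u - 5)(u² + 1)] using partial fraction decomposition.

Cover-up at u=5: A = 3/(5²+1) = 3/26. Coeff matching: B = -3/26, C = -15/26. Decomposition: (3/26)/(u - 5) - ((3/26)u + 15/26)/(u² + 1). Integrate: linear → ln, quadratic → (1/2)ln + arctan: (3/26) ln|(u - 5)| - (3/52) ln(u² + 1) - (15/26) arctan(u) + C


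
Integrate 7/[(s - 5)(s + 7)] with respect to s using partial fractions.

Decompose: 7/[(s - 5)(s + 7)] = (7/12)/(s - 5) - (7/12)/(s + 7). Integrate each term: (7/12) ln|(s - 5)| - (7/12) ln|(s + 7)| + C


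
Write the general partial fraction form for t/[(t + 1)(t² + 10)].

Linear + irreducible quadratic: α/(t + 1) + (βt + γ)/(t² + 10)


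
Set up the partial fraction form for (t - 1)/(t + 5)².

Repeated linear factor: A/(t + 5) + B/(t + 5)²


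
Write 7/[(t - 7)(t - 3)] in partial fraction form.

7/(t - 7)(t - 3) = A/(t - 7) + B/(t - 3). A = 7/(7 - 3) = 7/4, B = 7/(3 - 7) = -7/4
Result: (7/4)/(t - 7) - (7/4)/(t - 3)


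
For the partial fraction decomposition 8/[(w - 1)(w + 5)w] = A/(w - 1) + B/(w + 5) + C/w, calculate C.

Cover-up at w = 0: C = 8/[(0 - 1)(0 + 5)] = 8/[(-1)(5)] = -8/5


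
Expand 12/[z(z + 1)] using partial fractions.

12/z(z + 1) = A/z + B/(z + 1). A = 12/(0 + 1) = 12, B = 12/(-1 - 0) = -12
Result: 12/z - 12/(z + 1)


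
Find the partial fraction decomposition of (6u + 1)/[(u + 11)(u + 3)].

At u=-11: α = (6·(-11) + 1)/(-11 + 3) = 65/8. At u=-3: β = (6·(-3) + 1)/(-3 + 11) = -17/8
Result: (65/8)/(u + 11) - (17/8)/(u + 3)


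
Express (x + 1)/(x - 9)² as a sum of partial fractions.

(x + 1) = α(x - 9) + β. At x = 9: β = 1·9 + 1 = 10. Coeff of x: α = 1
Result: 1/(x - 9) + 10/(x - 9)²


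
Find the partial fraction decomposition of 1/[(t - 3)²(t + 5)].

Cover-up at t=-5: C = 1/(-5 - 3)² = 1/64. Cover-up at t=3: B = 1/(3 + 5) = 1/8. Comparing t² coeff: A = -C = -1/64
Result: (-1/64)/(t - 3) + (1/8)/(t - 3)² + (1/64)/(t + 5)


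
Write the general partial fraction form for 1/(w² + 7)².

Repeated quadratic factor: (αw + β)/(w² + 7) + (γw + δ)/(w² + 7)²


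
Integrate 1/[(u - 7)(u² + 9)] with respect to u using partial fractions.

Cover-up at u=7: A = 1/(7²+9) = 1/58. Coeff matching: B = -1/58, C = -7/58. Decomposition: (1/58)/(u - 7) - ((1/58)u + 7/58)/(u² + 9). Integrate: linear → ln, quadratic → (1/2)ln + arctan: (1/58) ln|(u - 7)| - (1/116) ln(u² + 9) - (7/174) arctan(u/3) + C


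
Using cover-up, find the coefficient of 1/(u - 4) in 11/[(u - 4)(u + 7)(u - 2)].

Cover (u - 4), set u=4: 11/[(4 + 7)(4 - 2)] = 1/2


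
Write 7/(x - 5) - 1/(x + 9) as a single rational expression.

Common denominator (x - 5)(x + 9). Numerator: 7(x + 9) - 1(x - 5) = (7x + 63) - (x - 5) = 6x + 68
Result: (6x + 68)/[(x - 5)(x + 9)]


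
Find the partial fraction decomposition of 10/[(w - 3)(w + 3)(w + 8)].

Using cover-up method: α = 5/33, β = -1/3, γ = 2/11
Result: (5/33)/(w - 3) - (1/3)/(w + 3) + (2/11)/(w + 8)


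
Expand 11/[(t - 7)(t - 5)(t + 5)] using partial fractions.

Using cover-up method: A = 11/24, B = -11/20, C = 11/120
Result: (11/24)/(t - 7) - (11/20)/(t - 5) + (11/120)/(t + 5)


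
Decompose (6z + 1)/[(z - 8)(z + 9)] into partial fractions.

At z=8: α = (6·8 + 1)/(8 + 9) = 49/17. At z=-9: β = (6·(-9) + 1)/(-9 - 8) = 53/17
Result: (49/17)/(z - 8) + (53/17)/(z + 9)


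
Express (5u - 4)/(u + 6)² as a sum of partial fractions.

(5u - 4) = α(u + 6) + β. At u = -6: β = 5·(-6) - 4 = -34. Coeff of u: α = 5
Result: 5/(u + 6) - 34/(u + 6)²


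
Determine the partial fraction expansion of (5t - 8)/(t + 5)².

(5t - 8) = P(t + 5) + Q. At t = -5: Q = 5·(-5) - 8 = -33. Coeff of t: P = 5
Result: 5/(t + 5) - 33/(t + 5)²


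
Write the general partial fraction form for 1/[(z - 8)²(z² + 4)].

Repeated linear + quadratic: A/(z - 8) + B/(z - 8)² + (Cz + D)/(z² + 4)


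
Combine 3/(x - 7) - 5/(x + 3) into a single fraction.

Common denominator (x - 7)(x + 3). Numerator: 3(x + 3) - 5(x - 7) = (3x + 9) - (5x - 35) = -2x + 44
Result: (-2x + 44)/[(x - 7)(x + 3)]


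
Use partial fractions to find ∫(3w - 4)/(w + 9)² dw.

Decompose: A = 3, B = 3·(-9) - 4 = -31, so (3w - 4)/(w + 9)² = 3/(w + 9) - 31/(w + 9)². Integrate: ∫ A/(w + 9) dw = 3 ln|(w + 9)|; ∫ B/(w + 9)² dw = 31/(w + 9). Sum: 3 ln|(w + 9)| + 31/(w + 9) + C


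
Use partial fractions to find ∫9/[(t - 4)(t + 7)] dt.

Decompose: 9/[(t - 4)(t + 7)] = (9/11)/(t - 4) - (9/11)/(t + 7). Integrate each term: (9/11) ln|(t - 4)| - (9/11) ln|(t + 7)| + C


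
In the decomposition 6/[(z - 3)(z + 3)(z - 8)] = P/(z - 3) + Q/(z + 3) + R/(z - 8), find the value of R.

Cover-up at z = 8: R = 6/[(8 - 3)(8 + 3)] = 6/[(5)(11)] = 6/55


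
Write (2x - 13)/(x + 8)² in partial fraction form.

(2x - 13) = A(x + 8) + B. At x = -8: B = 2·(-8) - 13 = -29. Coeff of x: A = 2
Result: 2/(x + 8) - 29/(x + 8)²


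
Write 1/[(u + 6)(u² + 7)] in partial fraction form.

Cover-up at u = -6: α = 1/((-6)² + 7) = 1/43. Then β = -α = -1/43, γ = -α·(0 - 6) = 6/43
Result: (1/43)/(u + 6) - ((1/43)u - 6/43)/(u² + 7)


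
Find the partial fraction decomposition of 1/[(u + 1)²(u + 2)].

Cover-up at u=-2: C = 1/(-2 + 1)² = 1. Cover-up at u=-1: B = 1/(-1 + 2) = 1. Comparing u² coeff: A = -C = -1
Result: -1/(u + 1) + 1/(u + 1)² + 1/(u + 2)


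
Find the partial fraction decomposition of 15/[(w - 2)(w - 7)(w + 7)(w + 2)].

Using Heaviside cover-up: (-1/12)/(w - 2) + (1/42)/(w - 7) - (1/42)/(w + 7) + (1/12)/(w + 2)


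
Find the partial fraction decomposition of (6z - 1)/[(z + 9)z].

At z=-9: A = (6·(-9) - 1)/(-9 - 0) = 55/9. At z=0: B = (6·0 - 1)/(0 + 9) = -1/9
Result: (55/9)/(z + 9) - (1/9)/z


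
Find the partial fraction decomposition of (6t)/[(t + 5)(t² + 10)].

At t=-5: α = (6·(-5) + 0)/((-5)² + 10) = -6/7. β = -α = 6/7, γ = 6 - (-5)·α = 12/7
Result: (-6/7)/(t + 5) + ((6/7)t + 12/7)/(t² + 10)


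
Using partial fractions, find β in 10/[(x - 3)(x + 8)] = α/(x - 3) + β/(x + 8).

Cover-up at x = -8: β = 10/(-8 - 3) = -10/11


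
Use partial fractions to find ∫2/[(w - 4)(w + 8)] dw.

Decompose: 2/[(w - 4)(w + 8)] = (1/6)/(w - 4) - (1/6)/(w + 8). Integrate each term: (1/6) ln|(w - 4)| - (1/6) ln|(w + 8)| + C


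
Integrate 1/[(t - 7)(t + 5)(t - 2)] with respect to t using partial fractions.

Cover-up: P = 1/60, Q = 1/84, R = -1/35. Decomposition: (1/60)/(t - 7) + (1/84)/(t + 5) - (1/35)/(t - 2). Integrate each term: (1/60) ln|(t - 7)| + (1/84) ln|(t + 5)| - (1/35) ln|(t - 2)| + C


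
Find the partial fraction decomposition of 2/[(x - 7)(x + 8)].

2/(x - 7)(x + 8) = α/(x - 7) + β/(x + 8). α = 2/(7 + 8) = 2/15, β = 2/(-8 - 7) = -2/15
Result: (2/15)/(x - 7) - (2/15)/(x + 8)


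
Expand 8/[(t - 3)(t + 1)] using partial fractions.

8/(t - 3)(t + 1) = P/(t - 3) + Q/(t + 1). P = 8/(3 + 1) = 2, Q = 8/(-1 - 3) = -2
Result: 2/(t - 3) - 2/(t + 1)


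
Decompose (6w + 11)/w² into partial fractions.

(6w + 11) = αw + β. At w = 0: β = 6·0 + 11 = 11. Coeff of w: α = 6
Result: 6/w + 11/w²


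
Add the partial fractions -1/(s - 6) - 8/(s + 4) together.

Common denominator (s - 6)(s + 4). Numerator: -1(s + 4) - 8(s - 6) = (-s - 4) - (8s - 48) = -9s + 44
Result: (-9s + 44)/[(s - 6)(s + 4)]


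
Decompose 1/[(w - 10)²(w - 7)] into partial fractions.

Cover-up at w=7: C = 1/(7 - 10)² = 1/9. Cover-up at w=10: B = 1/(10 - 7) = 1/3. Comparing w² coeff: A = -C = -1/9
Result: (-1/9)/(w - 10) + (1/3)/(w - 10)² + (1/9)/(w - 7)


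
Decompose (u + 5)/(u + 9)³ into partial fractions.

(u + 5) = P(u + 9)² + Q(u + 9) + R. At u = -9: R = 1·(-9) + 5 = -4. Coefficients: P = 0, Q = 1
Result: 1/(u + 9)² - 4/(u + 9)³


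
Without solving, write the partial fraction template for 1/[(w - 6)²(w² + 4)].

Repeated linear + quadratic: P/(w - 6) + Q/(w - 6)² + (Rw + S)/(w² + 4)


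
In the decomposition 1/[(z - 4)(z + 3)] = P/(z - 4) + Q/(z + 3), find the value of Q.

Cover-up at z = -3: Q = 1/(-3 - 4) = -1/7


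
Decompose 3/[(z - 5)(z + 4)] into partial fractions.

3/(z - 5)(z + 4) = P/(z - 5) + Q/(z + 4). P = 3/(5 + 4) = 1/3, Q = 3/(-4 - 5) = -1/3
Result: (1/3)/(z - 5) - (1/3)/(z + 4)


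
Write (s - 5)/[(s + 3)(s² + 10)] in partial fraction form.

At s=-3: P = (1·(-3) - 5)/((-3)² + 10) = -8/19. Q = -P = 8/19, R = 1 - (-3)·P = -5/19
Result: (-8/19)/(s + 3) + ((8/19)s - 5/19)/(s² + 10)


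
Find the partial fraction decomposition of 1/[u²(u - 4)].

Cover-up at u=4: γ = 1/(4 - 0)² = 1/16. Cover-up at u=0: β = 1/(0 - 4) = -1/4. Comparing u² coeff: α = -γ = -1/16
Result: (-1/16)/u - (1/4)/u² + (1/16)/(u - 4)


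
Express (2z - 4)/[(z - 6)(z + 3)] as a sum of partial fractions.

At z=6: A = (2·6 - 4)/(6 + 3) = 8/9. At z=-3: B = (2·(-3) - 4)/(-3 - 6) = 10/9
Result: (8/9)/(z - 6) + (10/9)/(z + 3)


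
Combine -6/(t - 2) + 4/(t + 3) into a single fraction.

Common denominator (t - 2)(t + 3). Numerator: -6(t + 3) + 4(t - 2) = (-6t - 18) + (4t - 8) = -2t - 26
Result: (-2t - 26)/[(t - 2)(t + 3)]


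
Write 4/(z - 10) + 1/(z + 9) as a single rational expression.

Common denominator (z - 10)(z + 9). Numerator: 4(z + 9) + 1(z - 10) = (4z + 36) + (z - 10) = 5z + 26
Result: (5z + 26)/[(z - 10)(z + 9)]


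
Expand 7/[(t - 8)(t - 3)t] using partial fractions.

Using cover-up method: P = 7/40, Q = -7/15, R = 7/24
Result: (7/40)/(t - 8) - (7/15)/(t - 3) + (7/24)/t


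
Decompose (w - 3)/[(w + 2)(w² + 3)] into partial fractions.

At w=-2: A = (1·(-2) - 3)/((-2)² + 3) = -5/7. B = -A = 5/7, C = 1 - (-2)·A = -3/7
Result: (-5/7)/(w + 2) + ((5/7)w - 3/7)/(w² + 3)


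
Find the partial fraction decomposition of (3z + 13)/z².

(3z + 13) = Pz + Q. At z = 0: Q = 3·0 + 13 = 13. Coeff of z: P = 3
Result: 3/z + 13/z²


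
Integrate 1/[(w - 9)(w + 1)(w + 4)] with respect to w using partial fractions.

Cover-up: A = 1/130, B = -1/30, C = 1/39. Decomposition: (1/130)/(w - 9) - (1/30)/(w + 1) + (1/39)/(w + 4). Integrate each term: (1/130) ln|(w - 9)| - (1/30) ln|(w + 1)| + (1/39) ln|(w + 4)| + C


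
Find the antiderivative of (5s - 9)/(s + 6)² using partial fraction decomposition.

Decompose: P = 5, Q = 5·(-6) - 9 = -39, so (5s - 9)/(s + 6)² = 5/(s + 6) - 39/(s + 6)². Integrate: ∫ P/(s + 6) ds = 5 ln|(s + 6)|; ∫ Q/(s + 6)² ds = 39/(s + 6). Sum: 5 ln|(s + 6)| + 39/(s + 6) + C


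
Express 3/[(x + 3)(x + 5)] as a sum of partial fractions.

3/(x + 3)(x + 5) = P/(x + 3) + Q/(x + 5). P = 3/(-3 + 5) = 3/2, Q = 3/(-5 + 3) = -3/2
Result: (3/2)/(x + 3) - (3/2)/(x + 5)


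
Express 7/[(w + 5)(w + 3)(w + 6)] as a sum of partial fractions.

Using cover-up method: α = -7/2, β = 7/6, γ = 7/3
Result: (-7/2)/(w + 5) + (7/6)/(w + 3) + (7/3)/(w + 6)


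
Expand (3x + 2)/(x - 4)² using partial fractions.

(3x + 2) = P(x - 4) + Q. At x = 4: Q = 3·4 + 2 = 14. Coeff of x: P = 3
Result: 3/(x - 4) + 14/(x - 4)²


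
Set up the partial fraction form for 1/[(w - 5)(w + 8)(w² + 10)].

Two linear + quadratic: α/(w - 5) + β/(w + 8) + (γw + δ)/(w² + 10)


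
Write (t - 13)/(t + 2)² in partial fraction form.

(t - 13) = α(t + 2) + β. At t = -2: β = 1·(-2) - 13 = -15. Coeff of t: α = 1
Result: 1/(t + 2) - 15/(t + 2)²


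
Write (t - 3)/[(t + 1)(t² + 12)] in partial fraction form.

At t=-1: α = (1·(-1) - 3)/((-1)² + 12) = -4/13. β = -α = 4/13, γ = 1 - (-1)·α = 9/13
Result: (-4/13)/(t + 1) + ((4/13)t + 9/13)/(t² + 12)


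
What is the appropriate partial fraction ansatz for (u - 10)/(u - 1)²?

Repeated linear factor: A/(u - 1) + B/(u - 1)²


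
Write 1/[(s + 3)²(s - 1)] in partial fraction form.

Cover-up at s=1: γ = 1/(1 + 3)² = 1/16. Cover-up at s=-3: β = 1/(-3 - 1) = -1/4. Comparing s² coeff: α = -γ = -1/16
Result: (-1/16)/(s + 3) - (1/4)/(s + 3)² + (1/16)/(s - 1)


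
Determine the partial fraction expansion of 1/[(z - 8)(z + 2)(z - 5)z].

Using Heaviside cover-up: (1/240)/(z - 8) - (1/140)/(z + 2) - (1/105)/(z - 5) + (1/80)/z


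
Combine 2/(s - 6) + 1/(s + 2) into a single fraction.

Common denominator (s - 6)(s + 2). Numerator: 2(s + 2) + 1(s - 6) = (2s + 4) + (s - 6) = 3s - 2
Result: (3s - 2)/[(s - 6)(s + 2)]


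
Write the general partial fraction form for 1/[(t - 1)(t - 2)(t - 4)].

Three distinct linear factors: A/(t - 1) + B/(t - 2) + C/(t - 4)


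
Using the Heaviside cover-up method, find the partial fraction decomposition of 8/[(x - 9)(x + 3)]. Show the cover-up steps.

Cover (x - 9): set x=9, get α = 8/(9 + 3) = 2/3. Cover (x + 3): set x=-3, get β = 8/(-3 - 9) = -2/3.
Result: (2/3)/(x - 9) - (2/3)/(x + 3)


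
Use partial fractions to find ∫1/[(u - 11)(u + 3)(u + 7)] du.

Cover-up: P = 1/252, Q = -1/56, R = 1/72. Decomposition: (1/252)/(u - 11) - (1/56)/(u + 3) + (1/72)/(u + 7). Integrate each term: (1/252) ln|(u - 11)| - (1/56) ln|(u + 3)| + (1/72) ln|(u + 7)| + C


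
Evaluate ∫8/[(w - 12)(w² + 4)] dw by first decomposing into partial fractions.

Cover-up at w=12: A = 8/(12²+4) = 2/37. Coeff matching: B = -2/37, C = -24/37. Decomposition: (2/37)/(w - 12) - ((2/37)w + 24/37)/(w² + 4). Integrate: linear → ln, quadratic → (1/2)ln + arctan: (2/37) ln|(w - 12)| - (1/37) ln(w² + 4) - (12/37) arctan(w/2) + C


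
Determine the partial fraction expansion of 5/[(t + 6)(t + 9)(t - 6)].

Using cover-up method: A = -5/36, B = 1/9, C = 1/36
Result: (-5/36)/(t + 6) + (1/9)/(t + 9) + (1/36)/(t - 6)


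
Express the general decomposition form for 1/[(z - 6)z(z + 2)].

Three distinct linear factors: P/(z - 6) + Q/z + R/(z + 2)


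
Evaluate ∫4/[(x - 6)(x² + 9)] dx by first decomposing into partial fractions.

Cover-up at x=6: A = 4/(6²+9) = 4/45. Coeff matching: B = -4/45, C = -8/15. Decomposition: (4/45)/(x - 6) - ((4/45)x + 8/15)/(x² + 9). Integrate: linear → ln, quadratic → (1/2)ln + arctan: (4/45) ln|(x - 6)| - (2/45) ln(x² + 9) - (8/45) arctan(x/3) + C


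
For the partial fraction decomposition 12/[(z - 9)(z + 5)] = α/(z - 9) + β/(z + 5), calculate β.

Cover-up at z = -5: β = 12/(-5 - 9) = -12/14 = -6/7


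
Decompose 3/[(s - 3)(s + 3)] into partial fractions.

3/(s - 3)(s + 3) = P/(s - 3) + Q/(s + 3). P = 3/(3 + 3) = 1/2, Q = 3/(-3 - 3) = -1/2
Result: (1/2)/(s - 3) - (1/2)/(s + 3)
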